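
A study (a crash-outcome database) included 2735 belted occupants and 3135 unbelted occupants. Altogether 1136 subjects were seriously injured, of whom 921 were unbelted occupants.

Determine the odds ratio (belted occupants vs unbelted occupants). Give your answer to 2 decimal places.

belted occupants with the outcome: 1136 − 921 = 215
belted occupants without the outcome: 2735 − 215 = 2520
unbelted occupants without the outcome: 3135 − 921 = 2214
odds, belted occupants = 215/2520 = 0.0853
odds, unbelted occupants = 921/2214 = 0.4160
OR = 0.0853 / 0.4160 = 0.21

OR: 0.21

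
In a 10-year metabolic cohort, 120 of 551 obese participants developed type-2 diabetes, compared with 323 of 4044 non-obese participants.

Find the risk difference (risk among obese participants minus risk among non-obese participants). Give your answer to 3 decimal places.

RD = 0.138

risk, obese participants = 120/551 = 0.2178
risk, non-obese participants = 323/4044 = 0.0799
risk difference = 0.2178 − 0.0799 = 0.138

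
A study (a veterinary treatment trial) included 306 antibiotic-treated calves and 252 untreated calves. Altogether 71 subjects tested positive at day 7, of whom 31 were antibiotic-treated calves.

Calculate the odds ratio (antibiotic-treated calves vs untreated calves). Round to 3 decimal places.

antibiotic-treated calves without the outcome: 306 − 31 = 275
untreated calves with the outcome: 71 − 31 = 40
untreated calves without the outcome: 252 − 40 = 212
odds, antibiotic-treated calves = 31/275 = 0.1127
odds, untreated calves = 40/212 = 0.1887
OR = 0.1127 / 0.1887 = 0.597

OR = 0.597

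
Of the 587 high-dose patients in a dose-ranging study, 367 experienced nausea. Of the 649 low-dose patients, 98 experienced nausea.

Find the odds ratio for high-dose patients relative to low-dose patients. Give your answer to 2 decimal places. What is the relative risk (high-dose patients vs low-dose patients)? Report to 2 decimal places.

OR = (367 × 551) / (220 × 98) = 202217/21560 ≈ 9.38
risk, high-dose patients = 367/587 = 0.6252
risk, low-dose patients = 98/649 = 0.1510
RR = 0.6252 / 0.1510 = 4.14

OR = 9.38; RR = 4.14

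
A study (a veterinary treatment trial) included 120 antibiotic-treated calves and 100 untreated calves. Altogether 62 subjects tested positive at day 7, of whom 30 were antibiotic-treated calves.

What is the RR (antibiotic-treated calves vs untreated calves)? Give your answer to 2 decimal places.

0.78

antibiotic-treated calves without the outcome: 120 − 30 = 90
untreated calves with the outcome: 62 − 30 = 32
untreated calves without the outcome: 100 − 32 = 68
risk, antibiotic-treated calves = 30/120 = 0.2500
risk, untreated calves = 32/100 = 0.3200
RR = 0.2500 / 0.3200 = 0.78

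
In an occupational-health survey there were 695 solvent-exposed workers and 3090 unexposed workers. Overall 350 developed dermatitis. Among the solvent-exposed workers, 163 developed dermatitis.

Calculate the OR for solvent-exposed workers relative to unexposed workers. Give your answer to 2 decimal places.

solvent-exposed workers without the outcome: 695 − 163 = 532
unexposed workers with the outcome: 350 − 163 = 187
unexposed workers without the outcome: 3090 − 187 = 2903
odds, solvent-exposed workers = 163/532 = 0.3064
odds, unexposed workers = 187/2903 = 0.0644
OR = 0.3064 / 0.0644 = 4.76

OR = 4.76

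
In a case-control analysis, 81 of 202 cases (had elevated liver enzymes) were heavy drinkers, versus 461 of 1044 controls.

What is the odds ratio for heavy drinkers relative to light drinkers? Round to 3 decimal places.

odds, heavy drinkers = 81/461 = 0.1757
odds, light drinkers = 121/583 = 0.2075
OR = 0.1757 / 0.2075 = 0.847

OR ≈ 0.847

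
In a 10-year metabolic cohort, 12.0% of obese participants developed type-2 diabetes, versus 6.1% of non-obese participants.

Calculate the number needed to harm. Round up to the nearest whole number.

absolute risk difference = 0.059000
1 / 0.059000 = 16.949 → round up → 17

17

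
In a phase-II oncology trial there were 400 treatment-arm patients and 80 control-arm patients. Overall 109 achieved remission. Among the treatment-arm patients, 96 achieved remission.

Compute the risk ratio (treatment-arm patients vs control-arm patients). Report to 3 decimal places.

RR: 1.477

treatment-arm patients without the outcome: 400 − 96 = 304
control-arm patients with the outcome: 109 − 96 = 13
control-arm patients without the outcome: 80 − 13 = 67
risk, treatment-arm patients = 96/400 = 0.2400
risk, control-arm patients = 13/80 = 0.1625
RR = 0.2400 / 0.1625 = 1.477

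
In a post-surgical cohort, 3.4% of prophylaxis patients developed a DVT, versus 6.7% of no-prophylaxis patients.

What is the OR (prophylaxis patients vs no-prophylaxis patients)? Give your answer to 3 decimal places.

OR: 0.490

odds, prophylaxis patients = 0.03400/0.96600 = 0.03520
odds, no-prophylaxis patients = 0.06700/0.93300 = 0.07181
OR = 0.03520 / 0.07181 = 0.490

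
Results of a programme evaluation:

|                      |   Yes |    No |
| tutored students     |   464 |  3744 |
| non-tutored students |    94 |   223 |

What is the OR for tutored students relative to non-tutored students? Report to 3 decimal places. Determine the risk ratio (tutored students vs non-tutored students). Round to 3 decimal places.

OR = (464 × 223) / (3744 × 94) = 103472/351936 ≈ 0.294
risk, tutored students = 464/4208 = 0.1103
risk, non-tutored students = 94/317 = 0.2965
RR = 0.1103 / 0.2965 = 0.372

OR = 0.294; RR = 0.372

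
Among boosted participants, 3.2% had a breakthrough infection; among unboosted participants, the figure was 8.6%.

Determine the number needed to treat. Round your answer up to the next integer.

NNT ≈ 19

absolute risk difference = 0.054000
1 / 0.054000 = 18.519 → round up → 19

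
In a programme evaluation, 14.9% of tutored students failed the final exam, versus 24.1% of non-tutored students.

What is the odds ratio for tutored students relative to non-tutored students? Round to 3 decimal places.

OR = 0.551

odds, tutored students = 0.1490/0.8510 = 0.1751
odds, non-tutored students = 0.2410/0.7590 = 0.3175
OR = 0.1751 / 0.3175 = 0.551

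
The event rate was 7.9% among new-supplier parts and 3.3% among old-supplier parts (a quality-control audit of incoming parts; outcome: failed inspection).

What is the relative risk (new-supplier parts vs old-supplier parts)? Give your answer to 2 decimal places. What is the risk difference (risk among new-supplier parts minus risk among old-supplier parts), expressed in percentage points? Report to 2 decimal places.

RR = 2.39; RD = 4.60

RR = 0.07900 / 0.03300 = 2.39
risk difference = 0.07900 − 0.03300 = 0.04600 → 4.60 percentage points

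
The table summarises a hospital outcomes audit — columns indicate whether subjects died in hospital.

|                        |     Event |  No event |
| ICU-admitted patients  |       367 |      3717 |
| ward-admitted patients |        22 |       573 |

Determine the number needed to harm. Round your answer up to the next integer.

risk, ICU-admitted patients = 367/4084 = 0.089863
risk, ward-admitted patients = 22/595 = 0.036975
absolute risk difference = 0.052888
1 / 0.052888 = 18.908 → round up → 19

NNH = 19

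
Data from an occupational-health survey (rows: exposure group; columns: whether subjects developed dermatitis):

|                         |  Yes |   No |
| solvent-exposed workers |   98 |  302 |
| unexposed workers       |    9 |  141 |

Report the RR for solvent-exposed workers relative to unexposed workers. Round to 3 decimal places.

risk, solvent-exposed workers = 98/400 = 0.2450
risk, unexposed workers = 9/150 = 0.0600
RR = 0.2450 / 0.0600 = 4.083

RR = 4.083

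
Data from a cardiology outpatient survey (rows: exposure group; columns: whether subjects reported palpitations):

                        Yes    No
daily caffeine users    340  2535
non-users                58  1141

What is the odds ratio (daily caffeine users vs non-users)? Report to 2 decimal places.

odds, daily caffeine users = 340/2535 = 0.13412
odds, non-users = 58/1141 = 0.05083
OR = 0.13412 / 0.05083 = 2.64

2.64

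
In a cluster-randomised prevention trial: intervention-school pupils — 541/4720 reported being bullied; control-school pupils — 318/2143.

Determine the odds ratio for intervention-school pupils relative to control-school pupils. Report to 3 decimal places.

OR = (541 × 1825) / (4179 × 318) = 987325/1328922 ≈ 0.743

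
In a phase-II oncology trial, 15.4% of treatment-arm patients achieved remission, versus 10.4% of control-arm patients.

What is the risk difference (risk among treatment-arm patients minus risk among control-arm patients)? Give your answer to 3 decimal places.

risk difference = 0.1540 − 0.1040 = 0.050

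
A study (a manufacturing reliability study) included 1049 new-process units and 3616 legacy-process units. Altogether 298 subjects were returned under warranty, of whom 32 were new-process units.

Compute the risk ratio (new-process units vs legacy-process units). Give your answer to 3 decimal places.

new-process units without the outcome: 1049 − 32 = 1017
legacy-process units with the outcome: 298 − 32 = 266
legacy-process units without the outcome: 3616 − 266 = 3350
risk, new-process units = 32/1049 = 0.03051
risk, legacy-process units = 266/3616 = 0.07356
RR = 0.03051 / 0.07356 = 0.415

RR: 0.415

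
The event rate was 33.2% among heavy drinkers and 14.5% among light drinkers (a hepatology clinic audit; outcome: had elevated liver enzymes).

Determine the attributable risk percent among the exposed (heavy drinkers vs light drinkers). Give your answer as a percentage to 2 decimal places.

AR% = (0.3320 − 0.1450) / 0.3320 = 0.5633 → 56.33%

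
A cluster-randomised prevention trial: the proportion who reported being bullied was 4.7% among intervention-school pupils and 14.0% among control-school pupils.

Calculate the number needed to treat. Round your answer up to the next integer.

11

absolute risk difference = 0.093000
1 / 0.093000 = 10.753 → round up → 11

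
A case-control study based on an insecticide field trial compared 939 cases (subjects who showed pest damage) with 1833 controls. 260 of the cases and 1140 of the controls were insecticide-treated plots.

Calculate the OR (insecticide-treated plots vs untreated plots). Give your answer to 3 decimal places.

OR = (260 × 693) / (1140 × 679) = 180180/774060 ≈ 0.233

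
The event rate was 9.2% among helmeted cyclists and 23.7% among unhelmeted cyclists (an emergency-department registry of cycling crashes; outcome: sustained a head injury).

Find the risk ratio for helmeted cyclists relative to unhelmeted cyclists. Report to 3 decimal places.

RR = 0.0920 / 0.2370 = 0.388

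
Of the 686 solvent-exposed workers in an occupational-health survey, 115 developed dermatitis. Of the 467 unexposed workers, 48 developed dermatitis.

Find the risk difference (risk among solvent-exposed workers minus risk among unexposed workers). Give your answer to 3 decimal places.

RD ≈ 0.065

risk, solvent-exposed workers = 115/686 = 0.1676
risk, unexposed workers = 48/467 = 0.1028
risk difference = 0.1676 − 0.1028 = 0.065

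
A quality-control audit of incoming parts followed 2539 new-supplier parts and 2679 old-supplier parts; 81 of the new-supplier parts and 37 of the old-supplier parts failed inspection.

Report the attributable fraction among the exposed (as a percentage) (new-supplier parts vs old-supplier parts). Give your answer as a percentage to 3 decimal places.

AR% ≈ 56.708%

risk, new-supplier parts = 81/2539 = 0.03190
risk, old-supplier parts = 37/2679 = 0.01381
AR% = (0.03190 − 0.01381) / 0.03190 = 0.5671 → 56.708%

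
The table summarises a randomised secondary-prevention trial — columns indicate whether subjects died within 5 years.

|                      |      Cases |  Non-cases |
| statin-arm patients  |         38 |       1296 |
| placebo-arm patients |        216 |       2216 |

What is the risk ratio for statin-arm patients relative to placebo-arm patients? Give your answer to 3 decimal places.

risk, statin-arm patients = 38/1334 = 0.02849
risk, placebo-arm patients = 216/2432 = 0.08882
RR = 0.02849 / 0.08882 = 0.321

RR ≈ 0.321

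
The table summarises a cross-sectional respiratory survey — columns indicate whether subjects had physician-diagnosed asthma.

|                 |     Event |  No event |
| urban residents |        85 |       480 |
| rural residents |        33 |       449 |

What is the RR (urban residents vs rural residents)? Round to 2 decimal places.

RR ≈ 2.20

risk, urban residents = 85/565 = 0.1504
risk, rural residents = 33/482 = 0.0685
RR = 0.1504 / 0.0685 = 2.20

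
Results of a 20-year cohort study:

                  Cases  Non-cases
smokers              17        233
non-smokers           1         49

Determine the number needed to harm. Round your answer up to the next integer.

NNH: 21

risk, smokers = 17/250 = 0.068000
risk, non-smokers = 1/50 = 0.020000
absolute risk difference = 0.048000
1 / 0.048000 = 20.833 → round up → 21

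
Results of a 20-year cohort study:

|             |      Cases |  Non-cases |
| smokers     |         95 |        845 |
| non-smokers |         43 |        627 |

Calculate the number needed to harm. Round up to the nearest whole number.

NNH = 28

risk, smokers = 95/940 = 0.101064
risk, non-smokers = 43/670 = 0.064179
absolute risk difference = 0.036885
1 / 0.036885 = 27.111 → round up → 28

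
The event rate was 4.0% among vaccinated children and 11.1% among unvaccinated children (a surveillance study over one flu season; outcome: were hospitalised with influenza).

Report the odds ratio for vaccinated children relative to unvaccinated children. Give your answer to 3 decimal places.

odds, vaccinated children = 0.04000/0.96000 = 0.04167
odds, unvaccinated children = 0.11100/0.88900 = 0.12486
OR = 0.04167 / 0.12486 = 0.334

OR: 0.334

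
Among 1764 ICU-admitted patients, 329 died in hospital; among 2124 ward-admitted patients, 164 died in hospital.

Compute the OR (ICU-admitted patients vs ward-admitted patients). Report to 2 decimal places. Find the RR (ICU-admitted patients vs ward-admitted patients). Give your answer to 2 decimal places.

OR = (329 × 1960) / (1435 × 164) = 644840/235340 ≈ 2.74
risk, ICU-admitted patients = 329/1764 = 0.1865
risk, ward-admitted patients = 164/2124 = 0.0772
RR = 0.1865 / 0.0772 = 2.42

OR = 2.74; RR = 2.42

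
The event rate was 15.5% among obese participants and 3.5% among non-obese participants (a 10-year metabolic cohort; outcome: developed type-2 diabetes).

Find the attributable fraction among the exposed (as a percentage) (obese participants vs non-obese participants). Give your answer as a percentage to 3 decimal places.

AR% = (0.15500 − 0.03500) / 0.15500 = 0.7742 → 77.419%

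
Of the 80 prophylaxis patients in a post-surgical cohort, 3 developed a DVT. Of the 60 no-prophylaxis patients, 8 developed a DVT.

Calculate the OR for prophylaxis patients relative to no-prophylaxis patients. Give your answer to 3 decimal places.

OR: 0.253

odds, prophylaxis patients = 3/77 = 0.03896
odds, no-prophylaxis patients = 8/52 = 0.15385
OR = 0.03896 / 0.15385 = 0.253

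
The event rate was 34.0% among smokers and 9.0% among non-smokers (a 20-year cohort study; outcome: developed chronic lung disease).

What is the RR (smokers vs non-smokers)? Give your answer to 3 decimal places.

RR = 0.3400 / 0.0900 = 3.778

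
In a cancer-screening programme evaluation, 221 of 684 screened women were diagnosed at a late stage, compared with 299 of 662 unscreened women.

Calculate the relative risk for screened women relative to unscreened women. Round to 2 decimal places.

risk, screened women = 221/684 = 0.3231
risk, unscreened women = 299/662 = 0.4517
RR = 0.3231 / 0.4517 = 0.72

RR = 0.72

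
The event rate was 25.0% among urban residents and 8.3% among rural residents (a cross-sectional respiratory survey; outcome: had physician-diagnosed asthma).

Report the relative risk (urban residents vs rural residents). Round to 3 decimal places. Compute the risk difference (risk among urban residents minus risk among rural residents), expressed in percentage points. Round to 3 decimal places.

RR = 3.012; RD = 16.700

RR = 0.2500 / 0.0830 = 3.012
risk difference = 0.2500 − 0.0830 = 0.1670 → 16.700 percentage points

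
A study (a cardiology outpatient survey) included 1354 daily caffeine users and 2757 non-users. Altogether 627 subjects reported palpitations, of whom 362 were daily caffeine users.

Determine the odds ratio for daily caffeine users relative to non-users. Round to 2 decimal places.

daily caffeine users without the outcome: 1354 − 362 = 992
non-users with the outcome: 627 − 362 = 265
non-users without the outcome: 2757 − 265 = 2492
odds, daily caffeine users = 362/992 = 0.3649
odds, non-users = 265/2492 = 0.1063
OR = 0.3649 / 0.1063 = 3.43

OR ≈ 3.43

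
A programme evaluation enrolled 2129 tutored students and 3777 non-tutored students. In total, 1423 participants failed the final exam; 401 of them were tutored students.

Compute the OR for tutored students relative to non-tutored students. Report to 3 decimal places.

tutored students without the outcome: 2129 − 401 = 1728
non-tutored students with the outcome: 1423 − 401 = 1022
non-tutored students without the outcome: 3777 − 1022 = 2755
odds, tutored students = 401/1728 = 0.2321
odds, non-tutored students = 1022/2755 = 0.3710
OR = 0.2321 / 0.3710 = 0.626

0.626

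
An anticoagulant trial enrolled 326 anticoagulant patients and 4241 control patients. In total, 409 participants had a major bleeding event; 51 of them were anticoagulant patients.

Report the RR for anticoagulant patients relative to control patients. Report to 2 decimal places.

anticoagulant patients without the outcome: 326 − 51 = 275
control patients with the outcome: 409 − 51 = 358
control patients without the outcome: 4241 − 358 = 3883
risk, anticoagulant patients = 51/326 = 0.1564
risk, control patients = 358/4241 = 0.0844
RR = 0.1564 / 0.0844 = 1.85

RR = 1.85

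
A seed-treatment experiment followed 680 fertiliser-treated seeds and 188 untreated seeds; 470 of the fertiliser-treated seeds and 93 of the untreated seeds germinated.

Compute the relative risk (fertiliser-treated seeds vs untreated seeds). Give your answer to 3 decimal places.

RR ≈ 1.397

risk, fertiliser-treated seeds = 470/680 = 0.6912
risk, untreated seeds = 93/188 = 0.4947
RR = 0.6912 / 0.4947 = 1.397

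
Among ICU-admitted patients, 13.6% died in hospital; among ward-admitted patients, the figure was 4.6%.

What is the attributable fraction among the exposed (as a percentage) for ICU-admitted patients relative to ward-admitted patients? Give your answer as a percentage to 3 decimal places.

AR% = (0.13600 − 0.04600) / 0.13600 = 0.6618 → 66.176%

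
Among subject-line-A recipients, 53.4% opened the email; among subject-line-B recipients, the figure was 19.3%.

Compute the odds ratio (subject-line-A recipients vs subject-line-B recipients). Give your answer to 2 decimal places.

odds, subject-line-A recipients = 0.5340/0.4660 = 1.1459
odds, subject-line-B recipients = 0.1930/0.8070 = 0.2392
OR = 1.1459 / 0.2392 = 4.79

OR ≈ 4.79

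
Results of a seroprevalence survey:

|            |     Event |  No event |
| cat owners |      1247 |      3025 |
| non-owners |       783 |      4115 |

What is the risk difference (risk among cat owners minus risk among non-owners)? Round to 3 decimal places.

RD = 0.132

risk, cat owners = 1247/4272 = 0.2919
risk, non-owners = 783/4898 = 0.1599
risk difference = 0.2919 − 0.1599 = 0.132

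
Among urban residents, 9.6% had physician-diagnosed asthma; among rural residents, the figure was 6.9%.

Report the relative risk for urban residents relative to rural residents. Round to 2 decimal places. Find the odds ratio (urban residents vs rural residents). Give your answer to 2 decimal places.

RR = 1.39; OR = 1.43

RR = 0.0960 / 0.0690 = 1.39
odds, urban residents = 0.0960/0.9040 = 0.1062
odds, rural residents = 0.0690/0.9310 = 0.0741
OR = 0.1062 / 0.0741 = 1.43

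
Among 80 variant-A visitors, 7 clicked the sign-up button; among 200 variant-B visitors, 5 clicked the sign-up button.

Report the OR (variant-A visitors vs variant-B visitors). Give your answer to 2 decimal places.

OR = 3.74

odds, variant-A visitors = 7/73 = 0.09589
odds, variant-B visitors = 5/195 = 0.02564
OR = 0.09589 / 0.02564 = 3.74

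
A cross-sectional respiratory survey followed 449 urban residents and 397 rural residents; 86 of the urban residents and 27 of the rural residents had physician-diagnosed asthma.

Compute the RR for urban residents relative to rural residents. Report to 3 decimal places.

2.816

risk, urban residents = 86/449 = 0.1915
risk, rural residents = 27/397 = 0.0680
RR = 0.1915 / 0.0680 = 2.816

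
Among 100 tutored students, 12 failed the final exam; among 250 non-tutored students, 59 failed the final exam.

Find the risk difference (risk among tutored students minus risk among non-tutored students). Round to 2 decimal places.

risk, tutored students = 12/100 = 0.1200
risk, non-tutored students = 59/250 = 0.2360
risk difference = 0.1200 − 0.2360 = -0.12

RD = -0.12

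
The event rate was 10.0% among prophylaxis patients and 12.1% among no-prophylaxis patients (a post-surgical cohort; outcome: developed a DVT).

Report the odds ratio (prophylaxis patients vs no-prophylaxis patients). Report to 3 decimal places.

0.807

odds, prophylaxis patients = 0.1000/0.9000 = 0.1111
odds, no-prophylaxis patients = 0.1210/0.8790 = 0.1377
OR = 0.1111 / 0.1377 = 0.807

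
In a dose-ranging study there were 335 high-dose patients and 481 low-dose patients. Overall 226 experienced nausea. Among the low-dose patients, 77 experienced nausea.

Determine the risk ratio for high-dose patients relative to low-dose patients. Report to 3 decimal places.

high-dose patients with the outcome: 226 − 77 = 149
high-dose patients without the outcome: 335 − 149 = 186
low-dose patients without the outcome: 481 − 77 = 404
risk, high-dose patients = 149/335 = 0.4448
risk, low-dose patients = 77/481 = 0.1601
RR = 0.4448 / 0.1601 = 2.778

2.778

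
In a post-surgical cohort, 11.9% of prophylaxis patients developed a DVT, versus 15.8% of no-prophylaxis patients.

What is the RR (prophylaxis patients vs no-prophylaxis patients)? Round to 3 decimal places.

RR = 0.1190 / 0.1580 = 0.753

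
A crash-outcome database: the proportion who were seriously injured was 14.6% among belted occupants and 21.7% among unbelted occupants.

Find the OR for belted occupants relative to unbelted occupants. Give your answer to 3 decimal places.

OR: 0.617

odds, belted occupants = 0.1460/0.8540 = 0.1710
odds, unbelted occupants = 0.2170/0.7830 = 0.2771
OR = 0.1710 / 0.2771 = 0.617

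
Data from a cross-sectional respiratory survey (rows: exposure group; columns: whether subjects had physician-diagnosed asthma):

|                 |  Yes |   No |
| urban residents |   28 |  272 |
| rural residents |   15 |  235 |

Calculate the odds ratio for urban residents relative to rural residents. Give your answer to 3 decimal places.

OR = (28 × 235) / (272 × 15) = 6580/4080 ≈ 1.613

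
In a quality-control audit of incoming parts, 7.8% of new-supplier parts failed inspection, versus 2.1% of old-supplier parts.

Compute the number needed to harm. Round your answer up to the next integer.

absolute risk difference = 0.057000
1 / 0.057000 = 17.544 → round up → 18

NNH ≈ 18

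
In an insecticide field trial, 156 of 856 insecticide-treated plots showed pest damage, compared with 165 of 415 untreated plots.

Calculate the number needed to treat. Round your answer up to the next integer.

risk, insecticide-treated plots = 156/856 = 0.182243
risk, untreated plots = 165/415 = 0.397590
absolute risk difference = 0.215347
1 / 0.215347 = 4.644 → round up → 5

5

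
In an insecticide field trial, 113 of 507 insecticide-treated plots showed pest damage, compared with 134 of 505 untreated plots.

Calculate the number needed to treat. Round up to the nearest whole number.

24

risk, insecticide-treated plots = 113/507 = 0.222880
risk, untreated plots = 134/505 = 0.265347
absolute risk difference = 0.042467
1 / 0.042467 = 23.548 → round up → 24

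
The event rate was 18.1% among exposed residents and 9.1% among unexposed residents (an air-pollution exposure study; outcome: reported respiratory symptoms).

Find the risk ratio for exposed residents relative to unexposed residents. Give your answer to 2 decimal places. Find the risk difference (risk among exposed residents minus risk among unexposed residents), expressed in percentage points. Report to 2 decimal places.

RR = 1.99; RD = 9.00

RR = 0.1810 / 0.0910 = 1.99
risk difference = 0.1810 − 0.0910 = 0.0900 → 9.00 percentage points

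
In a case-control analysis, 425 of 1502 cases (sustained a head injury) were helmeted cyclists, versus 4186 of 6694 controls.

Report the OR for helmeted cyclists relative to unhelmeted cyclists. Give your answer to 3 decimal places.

OR = (425 × 2508) / (4186 × 1077) = 1065900/4508322 ≈ 0.236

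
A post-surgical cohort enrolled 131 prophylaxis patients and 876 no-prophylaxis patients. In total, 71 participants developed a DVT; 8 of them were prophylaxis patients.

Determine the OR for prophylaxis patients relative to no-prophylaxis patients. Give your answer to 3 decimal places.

prophylaxis patients without the outcome: 131 − 8 = 123
no-prophylaxis patients with the outcome: 71 − 8 = 63
no-prophylaxis patients without the outcome: 876 − 63 = 813
OR = (8 × 813) / (123 × 63) = 6504/7749 ≈ 0.839

OR ≈ 0.839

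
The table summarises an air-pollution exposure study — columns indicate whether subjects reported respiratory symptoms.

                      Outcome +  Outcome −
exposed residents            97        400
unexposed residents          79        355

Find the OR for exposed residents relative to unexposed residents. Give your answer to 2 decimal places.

OR ≈ 1.09

odds, exposed residents = 97/400 = 0.2425
odds, unexposed residents = 79/355 = 0.2225
OR = 0.2425 / 0.2225 = 1.09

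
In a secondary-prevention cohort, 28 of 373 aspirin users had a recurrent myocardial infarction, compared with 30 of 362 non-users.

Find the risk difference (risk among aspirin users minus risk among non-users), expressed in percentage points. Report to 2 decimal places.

risk, aspirin users = 28/373 = 0.0751
risk, non-users = 30/362 = 0.0829
risk difference = 0.0751 − 0.0829 = -0.0078 → -0.78 percentage points

RD = -0.78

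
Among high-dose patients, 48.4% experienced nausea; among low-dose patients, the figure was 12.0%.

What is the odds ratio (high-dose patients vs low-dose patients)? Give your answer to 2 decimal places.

OR: 6.88

odds, high-dose patients = 0.4840/0.5160 = 0.9380
odds, low-dose patients = 0.1200/0.8800 = 0.1364
OR = 0.9380 / 0.1364 = 6.88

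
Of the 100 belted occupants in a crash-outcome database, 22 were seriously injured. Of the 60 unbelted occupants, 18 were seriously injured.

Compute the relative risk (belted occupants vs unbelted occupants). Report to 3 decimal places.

RR ≈ 0.733

risk, belted occupants = 22/100 = 0.2200
risk, unbelted occupants = 18/60 = 0.3000
RR = 0.2200 / 0.3000 = 0.733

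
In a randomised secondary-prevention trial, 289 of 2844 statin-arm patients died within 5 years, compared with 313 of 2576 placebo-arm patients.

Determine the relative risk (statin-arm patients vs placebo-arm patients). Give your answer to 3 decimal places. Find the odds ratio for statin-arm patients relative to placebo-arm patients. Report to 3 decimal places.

risk, statin-arm patients = 289/2844 = 0.1016
risk, placebo-arm patients = 313/2576 = 0.1215
RR = 0.1016 / 0.1215 = 0.836
OR = (289 × 2263) / (2555 × 313) = 654007/799715 ≈ 0.818

RR = 0.836; OR = 0.818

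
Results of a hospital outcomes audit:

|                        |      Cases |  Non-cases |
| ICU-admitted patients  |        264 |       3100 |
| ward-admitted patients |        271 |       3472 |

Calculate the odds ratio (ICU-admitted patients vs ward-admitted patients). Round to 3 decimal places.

OR = 1.091

odds, ICU-admitted patients = 264/3100 = 0.0852
odds, ward-admitted patients = 271/3472 = 0.0781
OR = 0.0852 / 0.0781 = 1.091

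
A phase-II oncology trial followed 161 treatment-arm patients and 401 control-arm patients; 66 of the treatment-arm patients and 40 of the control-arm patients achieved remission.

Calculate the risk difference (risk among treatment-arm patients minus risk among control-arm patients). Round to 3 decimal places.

0.310

risk, treatment-arm patients = 66/161 = 0.4099
risk, control-arm patients = 40/401 = 0.0998
risk difference = 0.4099 − 0.0998 = 0.310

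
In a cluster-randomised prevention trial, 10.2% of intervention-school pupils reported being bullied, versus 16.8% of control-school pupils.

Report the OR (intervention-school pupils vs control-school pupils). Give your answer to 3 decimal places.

OR: 0.563

odds, intervention-school pupils = 0.1020/0.8980 = 0.1136
odds, control-school pupils = 0.1680/0.8320 = 0.2019
OR = 0.1136 / 0.2019 = 0.563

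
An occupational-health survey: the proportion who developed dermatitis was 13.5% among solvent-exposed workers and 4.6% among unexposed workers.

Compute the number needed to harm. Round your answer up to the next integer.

12

absolute risk difference = 0.089000
1 / 0.089000 = 11.236 → round up → 12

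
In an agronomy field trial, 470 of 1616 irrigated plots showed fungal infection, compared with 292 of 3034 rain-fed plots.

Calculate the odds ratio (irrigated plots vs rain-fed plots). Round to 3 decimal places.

odds, irrigated plots = 470/1146 = 0.4101
odds, rain-fed plots = 292/2742 = 0.1065
OR = 0.4101 / 0.1065 = 3.851

OR = 3.851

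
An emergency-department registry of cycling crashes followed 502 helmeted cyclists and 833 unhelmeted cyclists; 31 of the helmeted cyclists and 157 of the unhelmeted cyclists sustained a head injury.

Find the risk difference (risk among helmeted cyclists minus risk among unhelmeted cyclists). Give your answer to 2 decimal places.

risk, helmeted cyclists = 31/502 = 0.0618
risk, unhelmeted cyclists = 157/833 = 0.1885
risk difference = 0.0618 − 0.1885 = -0.13

-0.13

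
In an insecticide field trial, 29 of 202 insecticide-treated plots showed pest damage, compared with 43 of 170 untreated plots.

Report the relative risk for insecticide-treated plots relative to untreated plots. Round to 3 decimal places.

RR: 0.568

risk, insecticide-treated plots = 29/202 = 0.1436
risk, untreated plots = 43/170 = 0.2529
RR = 0.1436 / 0.2529 = 0.568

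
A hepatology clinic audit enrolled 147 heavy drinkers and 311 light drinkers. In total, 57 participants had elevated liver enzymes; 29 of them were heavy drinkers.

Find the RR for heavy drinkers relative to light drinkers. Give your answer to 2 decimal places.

heavy drinkers without the outcome: 147 − 29 = 118
light drinkers with the outcome: 57 − 29 = 28
light drinkers without the outcome: 311 − 28 = 283
risk, heavy drinkers = 29/147 = 0.1973
risk, light drinkers = 28/311 = 0.0900
RR = 0.1973 / 0.0900 = 2.19

2.19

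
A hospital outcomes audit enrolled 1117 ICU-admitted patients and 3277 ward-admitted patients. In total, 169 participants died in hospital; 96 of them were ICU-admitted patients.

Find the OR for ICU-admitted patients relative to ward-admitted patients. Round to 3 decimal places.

4.127

ICU-admitted patients without the outcome: 1117 − 96 = 1021
ward-admitted patients with the outcome: 169 − 96 = 73
ward-admitted patients without the outcome: 3277 − 73 = 3204
OR = (96 × 3204) / (1021 × 73) = 307584/74533 ≈ 4.127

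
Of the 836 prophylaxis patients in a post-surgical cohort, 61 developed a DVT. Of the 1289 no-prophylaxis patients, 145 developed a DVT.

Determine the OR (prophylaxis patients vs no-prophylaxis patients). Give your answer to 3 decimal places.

OR: 0.621

odds, prophylaxis patients = 61/775 = 0.0787
odds, no-prophylaxis patients = 145/1144 = 0.1267
OR = 0.0787 / 0.1267 = 0.621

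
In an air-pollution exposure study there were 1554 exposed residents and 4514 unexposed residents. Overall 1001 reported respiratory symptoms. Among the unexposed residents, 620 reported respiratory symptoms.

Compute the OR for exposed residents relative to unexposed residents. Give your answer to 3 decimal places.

OR: 2.040

exposed residents with the outcome: 1001 − 620 = 381
exposed residents without the outcome: 1554 − 381 = 1173
unexposed residents without the outcome: 4514 − 620 = 3894
OR = (381 × 3894) / (1173 × 620) = 1483614/727260 ≈ 2.040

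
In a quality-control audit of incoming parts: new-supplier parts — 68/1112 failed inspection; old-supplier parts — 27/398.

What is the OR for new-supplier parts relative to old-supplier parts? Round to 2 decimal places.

OR = (68 × 371) / (1044 × 27) = 25228/28188 ≈ 0.89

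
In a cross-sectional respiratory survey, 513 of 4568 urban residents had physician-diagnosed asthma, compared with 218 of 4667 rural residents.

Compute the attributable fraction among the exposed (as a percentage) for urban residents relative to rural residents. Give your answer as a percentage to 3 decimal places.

risk, urban residents = 513/4568 = 0.11230
risk, rural residents = 218/4667 = 0.04671
AR% = (0.11230 − 0.04671) / 0.11230 = 0.5841 → 58.406%

AR%: 58.406%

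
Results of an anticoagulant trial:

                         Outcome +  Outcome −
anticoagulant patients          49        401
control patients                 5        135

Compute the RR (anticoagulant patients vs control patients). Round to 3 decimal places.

risk, anticoagulant patients = 49/450 = 0.10889
risk, control patients = 5/140 = 0.03571
RR = 0.10889 / 0.03571 = 3.049

3.049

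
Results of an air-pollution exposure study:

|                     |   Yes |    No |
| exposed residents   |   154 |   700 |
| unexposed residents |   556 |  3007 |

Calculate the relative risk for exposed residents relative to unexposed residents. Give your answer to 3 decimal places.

RR ≈ 1.156

risk, exposed residents = 154/854 = 0.1803
risk, unexposed residents = 556/3563 = 0.1560
RR = 0.1803 / 0.1560 = 1.156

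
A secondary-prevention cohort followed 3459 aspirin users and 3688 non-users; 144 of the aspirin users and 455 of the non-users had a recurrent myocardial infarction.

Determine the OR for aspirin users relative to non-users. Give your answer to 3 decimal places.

odds, aspirin users = 144/3315 = 0.04344
odds, non-users = 455/3233 = 0.14074
OR = 0.04344 / 0.14074 = 0.309

0.309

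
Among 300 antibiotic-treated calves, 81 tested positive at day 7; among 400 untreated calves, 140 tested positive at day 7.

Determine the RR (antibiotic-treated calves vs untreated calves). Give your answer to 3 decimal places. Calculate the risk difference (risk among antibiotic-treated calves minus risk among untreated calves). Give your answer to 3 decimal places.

RR = 0.771; RD = -0.080

risk, antibiotic-treated calves = 81/300 = 0.2700
risk, untreated calves = 140/400 = 0.3500
RR = 0.2700 / 0.3500 = 0.771
risk difference = 0.2700 − 0.3500 = -0.080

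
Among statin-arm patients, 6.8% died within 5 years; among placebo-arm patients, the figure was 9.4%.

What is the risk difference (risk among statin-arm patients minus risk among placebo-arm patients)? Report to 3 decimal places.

risk difference = 0.0680 − 0.0940 = -0.026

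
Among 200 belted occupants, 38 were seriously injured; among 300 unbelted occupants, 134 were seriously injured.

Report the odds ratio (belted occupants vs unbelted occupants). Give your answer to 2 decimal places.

odds, belted occupants = 38/162 = 0.2346
odds, unbelted occupants = 134/166 = 0.8072
OR = 0.2346 / 0.8072 = 0.29

OR = 0.29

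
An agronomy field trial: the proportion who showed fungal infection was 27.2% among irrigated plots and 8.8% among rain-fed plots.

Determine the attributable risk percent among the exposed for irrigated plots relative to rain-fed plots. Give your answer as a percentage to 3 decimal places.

AR% = (0.2720 − 0.0880) / 0.2720 = 0.6765 → 67.647%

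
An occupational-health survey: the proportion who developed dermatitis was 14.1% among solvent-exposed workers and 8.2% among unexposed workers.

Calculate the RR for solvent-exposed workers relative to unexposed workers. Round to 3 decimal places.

RR = 0.1410 / 0.0820 = 1.720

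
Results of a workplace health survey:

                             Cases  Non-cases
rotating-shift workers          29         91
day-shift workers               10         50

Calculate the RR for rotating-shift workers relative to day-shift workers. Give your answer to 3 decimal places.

1.450

risk, rotating-shift workers = 29/120 = 0.2417
risk, day-shift workers = 10/60 = 0.1667
RR = 0.2417 / 0.1667 = 1.450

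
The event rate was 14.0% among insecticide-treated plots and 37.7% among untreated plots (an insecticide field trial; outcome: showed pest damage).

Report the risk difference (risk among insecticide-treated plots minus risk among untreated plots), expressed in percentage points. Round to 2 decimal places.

risk difference = 0.1400 − 0.3770 = -0.2370 → -23.70 percentage points

RD = -23.70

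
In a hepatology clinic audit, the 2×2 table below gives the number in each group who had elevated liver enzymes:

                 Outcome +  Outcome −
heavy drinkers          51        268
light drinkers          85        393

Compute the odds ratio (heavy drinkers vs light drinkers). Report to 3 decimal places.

OR = (51 × 393) / (268 × 85) = 20043/22780 ≈ 0.880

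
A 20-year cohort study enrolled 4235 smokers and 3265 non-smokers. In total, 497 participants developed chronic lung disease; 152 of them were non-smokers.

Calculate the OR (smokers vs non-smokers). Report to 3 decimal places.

OR ≈ 1.816

smokers with the outcome: 497 − 152 = 345
smokers without the outcome: 4235 − 345 = 3890
non-smokers without the outcome: 3265 − 152 = 3113
odds, smokers = 345/3890 = 0.08869
odds, non-smokers = 152/3113 = 0.04883
OR = 0.08869 / 0.04883 = 1.816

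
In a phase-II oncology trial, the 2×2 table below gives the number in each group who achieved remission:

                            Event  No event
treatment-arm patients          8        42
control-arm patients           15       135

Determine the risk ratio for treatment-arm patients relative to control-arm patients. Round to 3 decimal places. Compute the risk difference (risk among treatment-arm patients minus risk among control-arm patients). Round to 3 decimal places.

RR = 1.600; RD = 0.060

risk, treatment-arm patients = 8/50 = 0.1600
risk, control-arm patients = 15/150 = 0.1000
RR = 0.1600 / 0.1000 = 1.600
risk difference = 0.1600 − 0.1000 = 0.060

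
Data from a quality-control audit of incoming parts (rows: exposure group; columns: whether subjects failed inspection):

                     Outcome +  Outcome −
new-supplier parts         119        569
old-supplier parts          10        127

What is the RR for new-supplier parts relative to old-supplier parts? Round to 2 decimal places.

risk, new-supplier parts = 119/688 = 0.1730
risk, old-supplier parts = 10/137 = 0.0730
RR = 0.1730 / 0.0730 = 2.37

2.37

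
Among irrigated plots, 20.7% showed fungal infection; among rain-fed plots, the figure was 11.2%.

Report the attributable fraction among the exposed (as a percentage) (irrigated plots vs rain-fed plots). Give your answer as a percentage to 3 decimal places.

AR% = (0.2070 − 0.1120) / 0.2070 = 0.4589 → 45.894%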